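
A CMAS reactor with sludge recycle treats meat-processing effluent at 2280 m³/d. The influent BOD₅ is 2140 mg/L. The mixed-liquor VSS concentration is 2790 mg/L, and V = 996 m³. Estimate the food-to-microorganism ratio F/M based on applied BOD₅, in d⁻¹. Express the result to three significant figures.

F/M = Q·S₀ / (V·X) = 2280 × 2140 / (996.0 × 2790) = 1.756 g BOD₅·(g VSS·d)⁻¹.

F/M ≈ 1.76 d⁻¹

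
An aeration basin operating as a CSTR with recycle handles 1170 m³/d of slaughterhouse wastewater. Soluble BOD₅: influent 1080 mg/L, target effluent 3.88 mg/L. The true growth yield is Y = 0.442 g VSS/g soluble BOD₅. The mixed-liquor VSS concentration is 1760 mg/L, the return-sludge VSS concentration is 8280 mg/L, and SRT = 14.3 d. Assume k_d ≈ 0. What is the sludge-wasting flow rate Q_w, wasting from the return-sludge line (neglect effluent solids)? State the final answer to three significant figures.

Q_w ≈ 67.2 m³/d

V·X = Y·Q·ΔS·θ_c gives V = 0.442 × 1170 × (1080 − 3.88) × 14.3 / 1760 = 4522 m³.
θ_c = V·X/(Q_w·X_r) when wasting from the recycle, so Q_w = V·X/(θ_c·X_r) = 4522 × 1760 / (14.3 × 8280) = 67.21 m³/d.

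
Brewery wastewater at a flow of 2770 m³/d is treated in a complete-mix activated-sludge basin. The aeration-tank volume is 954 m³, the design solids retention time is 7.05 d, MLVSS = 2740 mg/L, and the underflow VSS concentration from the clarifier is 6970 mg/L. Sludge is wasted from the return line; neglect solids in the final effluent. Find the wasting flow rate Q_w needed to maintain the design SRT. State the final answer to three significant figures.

θ_c = V·X/(Q_w·X_r) when wasting from the recycle, so Q_w = V·X/(θ_c·X_r) = 954.0 × 2740 / (7.05 × 6970) = 53.20 m³/d.

Q_w ≈ 53.2 m³/d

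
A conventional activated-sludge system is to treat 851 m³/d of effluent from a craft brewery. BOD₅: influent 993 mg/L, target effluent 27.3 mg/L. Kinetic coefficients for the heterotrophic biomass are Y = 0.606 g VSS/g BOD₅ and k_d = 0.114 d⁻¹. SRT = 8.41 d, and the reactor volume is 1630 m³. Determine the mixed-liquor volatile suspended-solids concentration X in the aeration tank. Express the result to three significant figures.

Solving the biomass balance for X: X = Y Q (S₀−S) θ_c / [V (1+k_d θ_c)] = 0.606 × 851 × (993 − 27.3) × 8.41 / [1630 × (1 + 0.114 × 8.41)] = 1312 mg/L.

X ≈ 1310 mg/L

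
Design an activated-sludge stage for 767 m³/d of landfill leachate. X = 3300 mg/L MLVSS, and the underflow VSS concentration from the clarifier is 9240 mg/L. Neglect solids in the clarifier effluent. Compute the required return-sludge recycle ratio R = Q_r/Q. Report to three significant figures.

R ≈ 0.556

Solids balance on the clarifier gives (1+R)X = R·X_r, so R = X/(X_r − X) = 3300 / (9240 − 3300) = 0.5556.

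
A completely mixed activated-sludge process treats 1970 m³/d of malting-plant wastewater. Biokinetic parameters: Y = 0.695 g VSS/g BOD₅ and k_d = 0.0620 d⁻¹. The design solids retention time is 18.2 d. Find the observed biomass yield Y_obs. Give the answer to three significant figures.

Y_obs ≈ 0.327 g VSS/g BOD₅

Y_obs = Y / (1 + k_d θ_c) = 0.695 / (1 + 0.0620 × 18.2) = 0.695 / 2.128 = 0.3265.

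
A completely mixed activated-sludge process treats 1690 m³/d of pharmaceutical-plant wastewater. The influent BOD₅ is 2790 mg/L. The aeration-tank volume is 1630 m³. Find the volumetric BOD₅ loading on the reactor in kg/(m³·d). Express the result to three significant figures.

L_v ≈ 2.89 kg BOD₅/(m³·d)

Volumetric loading L_v = Q·S₀ / V = 1690 × 2790 g/m³ / 1630 m³ = 2893 g/(m³·d) = 2.893 kg BOD₅/(m³·d).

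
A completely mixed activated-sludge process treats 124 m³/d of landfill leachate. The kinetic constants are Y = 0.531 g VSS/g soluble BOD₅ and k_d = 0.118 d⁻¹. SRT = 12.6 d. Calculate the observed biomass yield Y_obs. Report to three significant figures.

Y_obs ≈ 0.214 g VSS/g soluble BOD₅

Y_obs = Y / (1 + k_d θ_c) = 0.531 / (1 + 0.118 × 12.6) = 0.531 / 2.487 = 0.2135.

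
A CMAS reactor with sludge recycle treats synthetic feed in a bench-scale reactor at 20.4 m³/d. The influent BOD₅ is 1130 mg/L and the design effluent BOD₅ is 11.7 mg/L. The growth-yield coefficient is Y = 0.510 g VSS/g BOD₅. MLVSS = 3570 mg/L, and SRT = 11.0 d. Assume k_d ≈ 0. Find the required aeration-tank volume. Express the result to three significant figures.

V ≈ 35.8 m³

Biomass mass balance (decay neglected): V·X = Y·Q·(S₀ − S)·θ_c, so V = 0.510 × 20.4 × (1130 − 11.7) × 11.0 / 3570 = 35.85 m³.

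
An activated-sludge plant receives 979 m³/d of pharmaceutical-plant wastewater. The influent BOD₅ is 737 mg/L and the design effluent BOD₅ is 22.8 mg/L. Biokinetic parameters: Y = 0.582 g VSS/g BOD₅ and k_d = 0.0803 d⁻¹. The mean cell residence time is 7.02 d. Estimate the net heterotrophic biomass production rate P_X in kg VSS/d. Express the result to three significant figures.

The observed yield is Y_obs = Y/(1 + k_d·θ_c) = 0.582 / (1 + 0.0803 × 7.02) = 0.582 / 1.564 = 0.3722 g VSS per g BOD₅ removed.
Substrate removed = Q·(S₀ − S) = 979 m³/d × (737 − 22.8) g/m³ = 6.99×10^5 g/d = 699.2 kg/d.
Biomass produced: P_X = Y_obs·Q·ΔS = 0.3722 × 699.2 ≈ 260.2 kg VSS/d.

P_X ≈ 260 kg VSS/d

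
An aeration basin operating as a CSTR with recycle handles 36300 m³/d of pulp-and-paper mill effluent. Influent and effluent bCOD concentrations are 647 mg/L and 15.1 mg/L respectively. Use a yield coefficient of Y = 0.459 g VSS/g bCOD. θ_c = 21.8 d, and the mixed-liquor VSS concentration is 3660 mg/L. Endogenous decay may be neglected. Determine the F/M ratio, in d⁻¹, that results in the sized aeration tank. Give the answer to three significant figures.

With k_d = 0 the design equation reduces to V = Y Q (S₀−S) θ_c / X = 0.459 × 36300 × (647 − 15.1) × 21.8 / 3660 = 62711 m³.
F/M = Q·S₀ / (V·X) = 36300 × 647 / (62711 × 3660) = 0.1023 g bCOD·(g VSS·d)⁻¹.

F/M ≈ 0.102 d⁻¹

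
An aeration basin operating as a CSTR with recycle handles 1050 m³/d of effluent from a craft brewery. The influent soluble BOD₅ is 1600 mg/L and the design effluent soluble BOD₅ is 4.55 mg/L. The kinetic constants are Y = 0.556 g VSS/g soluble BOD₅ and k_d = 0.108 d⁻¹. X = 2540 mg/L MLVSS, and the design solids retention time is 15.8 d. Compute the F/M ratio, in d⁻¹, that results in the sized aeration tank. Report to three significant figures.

From the SRT design equation V = Y Q (S₀−S) θ_c / [X (1 + k_d θ_c)] = 0.556 × 1050 × (1600 − 4.55) × 15.8 / [2540 × (1 + 0.108 × 15.8)] = 1.47×10^7 / 6874 = 2141 m³.
Food-to-microorganism ratio F/M = Q S₀ / (V X) = 1050 × 1600 / (2141 × 2540) = 0.3090 d⁻¹.

F/M ≈ 0.309 d⁻¹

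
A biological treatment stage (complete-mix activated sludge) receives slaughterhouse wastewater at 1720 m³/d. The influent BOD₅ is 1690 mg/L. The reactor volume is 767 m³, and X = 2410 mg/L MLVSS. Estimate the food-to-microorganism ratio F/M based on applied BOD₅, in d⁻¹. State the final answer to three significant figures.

F/M ≈ 1.57 d⁻¹

F/M = Q·S₀ / (V·X) = 1720 × 1690 / (767.0 × 2410) = 1.573 g BOD₅·(g VSS·d)⁻¹.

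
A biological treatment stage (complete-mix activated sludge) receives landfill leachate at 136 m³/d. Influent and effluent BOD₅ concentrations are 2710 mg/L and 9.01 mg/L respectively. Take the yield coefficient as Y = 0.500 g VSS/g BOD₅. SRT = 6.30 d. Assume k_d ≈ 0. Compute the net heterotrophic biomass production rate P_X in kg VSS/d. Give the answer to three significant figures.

With endogenous decay neglected, the observed yield equals the true yield: Y_obs = Y = 0.500 g VSS/g BOD₅.
Q·(S₀ − S) = 136 × (2710 − 9.01) × 10⁻³ = 367.3 kg/d removed.
P_X = Y_obs · Q(S₀ − S) = 0.5000 × 367.3 = 183.7 kg VSS/d.

P_X ≈ 184 kg VSS/d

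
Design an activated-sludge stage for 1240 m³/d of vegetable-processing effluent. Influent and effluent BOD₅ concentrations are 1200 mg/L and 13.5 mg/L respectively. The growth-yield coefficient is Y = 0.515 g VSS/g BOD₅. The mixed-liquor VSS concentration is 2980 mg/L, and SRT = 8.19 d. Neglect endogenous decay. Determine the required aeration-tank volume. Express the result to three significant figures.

With k_d = 0 the design equation reduces to V = Y Q (S₀−S) θ_c / X = 0.515 × 1240 × (1200 − 13.5) × 8.19 / 2980 = 2082 m³.

V ≈ 2080 m³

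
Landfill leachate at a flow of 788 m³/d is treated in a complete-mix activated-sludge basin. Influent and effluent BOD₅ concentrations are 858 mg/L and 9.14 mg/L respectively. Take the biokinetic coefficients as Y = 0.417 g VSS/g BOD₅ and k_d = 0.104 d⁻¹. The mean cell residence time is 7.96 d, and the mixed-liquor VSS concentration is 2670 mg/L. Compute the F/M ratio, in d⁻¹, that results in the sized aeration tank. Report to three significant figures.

F/M ≈ 0.557 d⁻¹

From the SRT design equation V = Y Q (S₀−S) θ_c / [X (1 + k_d θ_c)] = 0.417 × 788 × (858 − 9.14) × 7.96 / [2670 × (1 + 0.104 × 7.96)] = 2.22×10^6 / 4880 = 454.9 m³.
F/M = Q·S₀ / (V·X) = 788 × 858 / (454.9 × 2670) = 0.5566 g BOD₅·(g VSS·d)⁻¹.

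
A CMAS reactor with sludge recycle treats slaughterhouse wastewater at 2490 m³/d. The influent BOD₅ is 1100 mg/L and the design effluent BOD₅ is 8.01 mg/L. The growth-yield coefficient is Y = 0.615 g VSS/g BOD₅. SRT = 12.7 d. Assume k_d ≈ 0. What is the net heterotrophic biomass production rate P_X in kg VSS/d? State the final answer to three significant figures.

No decay correction is needed, so Y_obs = Y = 0.615.
ΔS = 1100 − 8.01 = 1092 mg/L, so the substrate removal rate is 2490 × 1092/1000 = 2719 kg BOD₅/d.
P_X = Y_obs · Q(S₀ − S) = 0.6150 × 2719 = 1672 kg VSS/d.

P_X ≈ 1670 kg VSS/d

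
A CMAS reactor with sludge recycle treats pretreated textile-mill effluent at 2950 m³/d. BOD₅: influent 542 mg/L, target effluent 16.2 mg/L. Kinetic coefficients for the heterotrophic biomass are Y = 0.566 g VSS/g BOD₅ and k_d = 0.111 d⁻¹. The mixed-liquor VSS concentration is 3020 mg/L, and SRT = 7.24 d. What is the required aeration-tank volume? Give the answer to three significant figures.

V ≈ 1170 m³

Steady-state biomass mass balance: V·X·(1 + k_d·θ_c) = Y·Q·(S₀ − S)·θ_c, so V = 0.566 × 2950 × (542 − 16.2) × 7.24 / [3020 × (1 + 0.111 × 7.24)] = 6.36×10^6 / 5447 = 1167 m³.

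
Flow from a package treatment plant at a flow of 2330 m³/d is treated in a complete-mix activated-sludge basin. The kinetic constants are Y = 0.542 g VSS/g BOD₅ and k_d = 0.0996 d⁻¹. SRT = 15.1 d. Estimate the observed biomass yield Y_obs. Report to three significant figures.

Y_obs ≈ 0.216 g VSS/g BOD₅

Observed yield with endogenous decay: Y_obs = Y / (1 + k_d·θ_c) = 0.542 / (1 + 0.0996 × 15.1) = 0.542 / 2.504 = 0.2165 g VSS/g BOD₅.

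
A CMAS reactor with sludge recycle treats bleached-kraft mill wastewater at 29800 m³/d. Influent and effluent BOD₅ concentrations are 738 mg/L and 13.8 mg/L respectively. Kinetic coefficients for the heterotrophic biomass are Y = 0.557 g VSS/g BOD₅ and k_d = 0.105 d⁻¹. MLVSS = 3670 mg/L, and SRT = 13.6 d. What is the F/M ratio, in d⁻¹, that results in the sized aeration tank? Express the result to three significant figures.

F/M ≈ 0.327 d⁻¹

Steady-state biomass mass balance: V·X·(1 + k_d·θ_c) = Y·Q·(S₀ − S)·θ_c, so V = 0.557 × 29800 × (738 − 13.8) × 13.6 / [3670 × (1 + 0.105 × 13.6)] = 1.63×10^8 / 8911 = 18347 m³.
F/M = applied load / biomass = Q·S₀/(V·X) = 29800 × 738 / (18347 × 3670) = 0.3266 d⁻¹.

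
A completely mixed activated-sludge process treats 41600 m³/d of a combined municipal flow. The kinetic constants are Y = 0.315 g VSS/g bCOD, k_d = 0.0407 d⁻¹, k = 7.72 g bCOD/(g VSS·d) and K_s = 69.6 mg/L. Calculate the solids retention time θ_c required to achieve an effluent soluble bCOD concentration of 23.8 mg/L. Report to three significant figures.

θ_c ≈ 1.73 d

At the target effluent, Y k S/(K_s+S) = 0.315×7.72×23.8/93.40 = 0.6197 d⁻¹.
θ_c = 1/(μ − k_d) = 1/(0.6197 − 0.0407) = 1/0.5790 = 1.727 d.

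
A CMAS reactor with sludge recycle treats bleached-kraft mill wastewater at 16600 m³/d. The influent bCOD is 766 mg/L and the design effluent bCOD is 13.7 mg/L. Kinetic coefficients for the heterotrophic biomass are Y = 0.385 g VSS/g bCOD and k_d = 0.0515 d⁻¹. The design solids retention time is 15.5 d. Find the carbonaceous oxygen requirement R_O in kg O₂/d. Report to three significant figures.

Y_obs = Y / (1 + k_d θ_c) = 0.385 / (1 + 0.0515 × 15.5) = 0.385 / 1.798 = 0.2141.
Mass of bCOD removed per day: Q(S₀ − S) = 16600 × 752.3 g/m³ = 12488 kg/d.
Net sludge production P_X = 0.2141 × 12488 = 2674 kg VSS/d.
R_O = Q·ΔS − 1.42 P_X = 12488 − 3797 = 8692 kg O₂/d.

R_O ≈ 8690 kg O₂/d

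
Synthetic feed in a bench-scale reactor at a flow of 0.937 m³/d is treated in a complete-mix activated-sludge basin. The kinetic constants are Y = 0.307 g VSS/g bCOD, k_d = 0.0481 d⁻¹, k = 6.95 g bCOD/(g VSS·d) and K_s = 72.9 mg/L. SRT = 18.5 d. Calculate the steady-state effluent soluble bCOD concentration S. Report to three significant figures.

S ≈ 3.67 mg/L

From the Monod/SRT balance for a CMAS, S = K_s·(1+k_d θ_c)/[θ_c·(Y k − k_d) − 1] = 72.9 × (1 + 0.0481 × 18.5) / [18.5 × (0.307 × 6.95 − 0.0481) − 1] = 137.8 / 37.58 = 3.666 mg/L.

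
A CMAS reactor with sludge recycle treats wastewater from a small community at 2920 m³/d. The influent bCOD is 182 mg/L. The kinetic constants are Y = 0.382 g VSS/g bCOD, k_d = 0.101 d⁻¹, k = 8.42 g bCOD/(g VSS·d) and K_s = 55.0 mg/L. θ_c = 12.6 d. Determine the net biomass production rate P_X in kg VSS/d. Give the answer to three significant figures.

P_X ≈ 87.7 kg VSS/d

Effluent substrate depends only on kinetics and SRT: S = K_s(1 + k_d θ_c) / [θ_c(Yk − k_d) − 1] = 55.0 × (1 + 0.101 × 12.6) / [12.6 × (0.382 × 8.42 − 0.101) − 1] = 125.0 / 38.25 = 3.267 mg/L.
Correct the yield for decay: Y_obs = Y/(1 + k_d θ_c) = 0.382 / (1 + 0.101 × 12.6) = 0.382 / 2.273 = 0.1681.
Mass of bCOD removed per day: Q(S₀ − S) = 2920 × 178.7 g/m³ = 521.9 kg/d.
P_X = Y_obs · Q(S₀ − S) = 0.1681 × 521.9 = 87.72 kg VSS/d.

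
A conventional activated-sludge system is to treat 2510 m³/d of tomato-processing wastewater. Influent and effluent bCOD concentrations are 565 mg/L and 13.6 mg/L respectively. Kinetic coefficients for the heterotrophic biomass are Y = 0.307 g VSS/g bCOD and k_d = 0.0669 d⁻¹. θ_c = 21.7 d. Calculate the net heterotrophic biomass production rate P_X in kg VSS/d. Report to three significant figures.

P_X ≈ 173 kg VSS/d

Correct the yield for decay: Y_obs = Y/(1 + k_d θ_c) = 0.307 / (1 + 0.0669 × 21.7) = 0.307 / 2.452 = 0.1252.
Substrate removed = Q·(S₀ − S) = 2510 m³/d × (565 − 13.6) g/m³ = 1.38×10^6 g/d = 1384 kg/d.
So the net sludge growth is P_X = 0.1252 × 1384 = 173.3 kg VSS/d.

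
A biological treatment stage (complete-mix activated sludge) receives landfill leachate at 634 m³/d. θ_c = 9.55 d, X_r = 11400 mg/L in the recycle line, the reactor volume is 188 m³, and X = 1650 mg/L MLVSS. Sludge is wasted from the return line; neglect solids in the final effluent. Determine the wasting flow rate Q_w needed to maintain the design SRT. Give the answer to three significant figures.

Wasting from the return line (neglecting effluent solids): Q_w = V·X / (θ_c·X_r) = 188.0 × 1650 / (9.55 × 11400) = 2.849 m³/d.

Q_w ≈ 2.85 m³/d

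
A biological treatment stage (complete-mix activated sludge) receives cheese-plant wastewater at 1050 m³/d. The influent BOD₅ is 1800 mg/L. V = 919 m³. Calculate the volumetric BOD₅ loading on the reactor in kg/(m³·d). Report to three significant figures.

Applied BOD₅ load per unit volume = Q·S₀/V = (1050 × 1800/1000)/919.0 = 2.057 kg BOD₅·m⁻³·d⁻¹.

L_v ≈ 2.06 kg BOD₅/(m³·d)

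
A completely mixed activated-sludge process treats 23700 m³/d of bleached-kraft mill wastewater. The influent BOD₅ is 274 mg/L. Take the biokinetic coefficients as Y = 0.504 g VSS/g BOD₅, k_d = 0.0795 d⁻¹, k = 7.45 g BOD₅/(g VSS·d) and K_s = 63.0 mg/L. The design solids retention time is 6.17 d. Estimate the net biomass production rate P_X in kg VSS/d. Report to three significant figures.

For a completely mixed reactor with recycle the Lawrence–McCarty relation gives S = K_s·(1 + k_d·θ_c) / [θ_c·(Y·k − k_d) − 1] = 63.0 × (1 + 0.0795 × 6.17) / [6.17 × (0.504 × 7.45 − 0.0795) − 1] = 93.90 / 21.68 = 4.332 mg/L.
Observed yield with endogenous decay: Y_obs = Y / (1 + k_d·θ_c) = 0.504 / (1 + 0.0795 × 6.17) = 0.504 / 1.491 = 0.3381 g VSS/g BOD₅.
ΔS = 274 − 4.33 = 269.7 mg/L, so the substrate removal rate is 23700 × 269.7/1000 = 6391 kg BOD₅/d.
Net biomass production P_X = Y_obs × Q·(S₀ − S) = 0.3381 × 6391 = 2161 kg VSS/d.

P_X ≈ 2160 kg VSS/d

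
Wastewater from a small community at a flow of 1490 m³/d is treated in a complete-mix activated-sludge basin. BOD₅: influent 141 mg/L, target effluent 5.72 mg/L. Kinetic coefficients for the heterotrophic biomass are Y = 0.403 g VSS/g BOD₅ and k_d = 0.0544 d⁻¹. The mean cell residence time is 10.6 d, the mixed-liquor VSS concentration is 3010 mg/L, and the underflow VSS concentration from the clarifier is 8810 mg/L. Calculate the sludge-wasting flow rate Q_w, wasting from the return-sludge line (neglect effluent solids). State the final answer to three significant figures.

Q_w ≈ 5.85 m³/d

Steady-state biomass mass balance: V·X·(1 + k_d·θ_c) = Y·Q·(S₀ − S)·θ_c, so V = 0.403 × 1490 × (141 − 5.72) × 10.6 / [3010 × (1 + 0.0544 × 10.6)] = 8.61×10^5 / 4746 = 181.4 m³.
Wasting from the return line (neglecting effluent solids): Q_w = V·X / (θ_c·X_r) = 181.4 × 3010 / (10.6 × 8810) = 5.848 m³/d.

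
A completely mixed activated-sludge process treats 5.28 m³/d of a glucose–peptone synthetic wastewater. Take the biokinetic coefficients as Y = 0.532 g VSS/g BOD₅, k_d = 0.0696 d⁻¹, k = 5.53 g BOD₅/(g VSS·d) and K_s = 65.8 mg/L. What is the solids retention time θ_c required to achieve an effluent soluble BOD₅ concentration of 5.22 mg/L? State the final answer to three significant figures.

θ_c ≈ 6.82 d

Specific growth rate at S = 5.22 mg/L: μ = YkS/(K_s+S) = 0.532·5.53·5.22/(65.8+5.22) = 0.2162 d⁻¹.
1/θ_c = 0.2162 − 0.0696 = 0.1466 d⁻¹, so θ_c = 6.820 d.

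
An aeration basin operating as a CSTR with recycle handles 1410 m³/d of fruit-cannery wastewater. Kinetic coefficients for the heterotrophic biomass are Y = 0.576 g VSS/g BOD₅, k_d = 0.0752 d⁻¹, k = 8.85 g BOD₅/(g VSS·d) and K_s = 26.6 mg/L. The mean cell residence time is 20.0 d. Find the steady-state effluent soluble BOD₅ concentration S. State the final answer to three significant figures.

For a completely mixed reactor with recycle the Lawrence–McCarty relation gives S = K_s·(1 + k_d·θ_c) / [θ_c·(Y·k − k_d) − 1] = 26.6 × (1 + 0.0752 × 20.0) / [20.0 × (0.576 × 8.85 − 0.0752) − 1] = 66.61 / 99.45 = 0.6698 mg/L.

S ≈ 0.670 mg/L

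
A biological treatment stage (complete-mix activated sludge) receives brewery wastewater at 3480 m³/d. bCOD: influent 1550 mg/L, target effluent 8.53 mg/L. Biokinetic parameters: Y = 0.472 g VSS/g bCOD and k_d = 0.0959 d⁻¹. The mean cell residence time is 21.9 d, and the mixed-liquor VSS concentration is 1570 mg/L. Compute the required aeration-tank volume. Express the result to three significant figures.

Steady-state biomass mass balance: V·X·(1 + k_d·θ_c) = Y·Q·(S₀ − S)·θ_c, so V = 0.472 × 3480 × (1550 − 8.53) × 21.9 / [1570 × (1 + 0.0959 × 21.9)] = 5.54×10^7 / 4867 = 11392 m³.

V ≈ 11400 m³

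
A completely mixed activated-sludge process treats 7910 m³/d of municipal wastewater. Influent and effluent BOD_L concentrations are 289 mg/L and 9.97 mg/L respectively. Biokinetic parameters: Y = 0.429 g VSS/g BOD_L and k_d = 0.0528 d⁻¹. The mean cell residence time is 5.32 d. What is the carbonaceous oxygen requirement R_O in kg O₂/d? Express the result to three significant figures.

Y_obs = Y / (1 + k_d θ_c) = 0.429 / (1 + 0.0528 × 5.32) = 0.429 / 1.281 = 0.3349.
ΔS = 289 − 9.97 = 279.0 mg/L, so the substrate removal rate is 7910 × 279.0/1000 = 2207 kg BOD_L/d.
Net sludge production P_X = 0.3349 × 2207 = 739.2 kg VSS/d.
R_O = Q·(S₀ − S) − 1.42·P_X = 2207 − 1.42 × 739.2 = 1157 kg O₂/d.

R_O ≈ 1160 kg O₂/d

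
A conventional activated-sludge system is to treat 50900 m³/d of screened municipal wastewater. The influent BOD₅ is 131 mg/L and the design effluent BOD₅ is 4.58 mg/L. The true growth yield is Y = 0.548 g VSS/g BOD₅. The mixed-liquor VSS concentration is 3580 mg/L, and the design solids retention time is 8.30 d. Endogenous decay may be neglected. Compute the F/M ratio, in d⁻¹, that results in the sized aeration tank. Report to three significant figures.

F/M ≈ 0.228 d⁻¹

Biomass mass balance (decay neglected): V·X = Y·Q·(S₀ − S)·θ_c, so V = 0.548 × 50900 × (131 − 4.58) × 8.30 / 3580 = 8175 m³.
F/M = Q·S₀ / (V·X) = 50900 × 131 / (8175 × 3580) = 0.2278 g BOD₅·(g VSS·d)⁻¹.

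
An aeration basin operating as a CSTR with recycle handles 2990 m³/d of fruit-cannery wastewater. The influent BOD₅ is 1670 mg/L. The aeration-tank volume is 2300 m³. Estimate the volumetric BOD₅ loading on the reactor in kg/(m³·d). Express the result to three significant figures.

Applied BOD₅ load per unit volume = Q·S₀/V = (2990 × 1670/1000)/2300 = 2.171 kg BOD₅·m⁻³·d⁻¹.

L_v ≈ 2.17 kg BOD₅/(m³·d)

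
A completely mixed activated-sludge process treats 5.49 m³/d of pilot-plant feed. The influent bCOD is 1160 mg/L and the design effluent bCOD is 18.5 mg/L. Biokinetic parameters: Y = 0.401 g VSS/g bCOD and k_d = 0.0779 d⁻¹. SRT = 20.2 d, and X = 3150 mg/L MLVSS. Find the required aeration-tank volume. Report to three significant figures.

From the SRT design equation V = Y Q (S₀−S) θ_c / [X (1 + k_d θ_c)] = 0.401 × 5.49 × (1160 − 18.5) × 20.2 / [3150 × (1 + 0.0779 × 20.2)] = 5.08×10^4 / 8107 = 6.262 m³.

V ≈ 6.26 m³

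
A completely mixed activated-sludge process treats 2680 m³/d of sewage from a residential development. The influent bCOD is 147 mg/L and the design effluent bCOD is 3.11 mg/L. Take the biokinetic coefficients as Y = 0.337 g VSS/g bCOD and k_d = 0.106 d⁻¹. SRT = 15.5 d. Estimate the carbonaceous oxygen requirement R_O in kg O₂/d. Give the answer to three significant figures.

Observed yield with endogenous decay: Y_obs = Y / (1 + k_d·θ_c) = 0.337 / (1 + 0.106 × 15.5) = 0.337 / 2.643 = 0.1275 g VSS/g bCOD.
ΔS = 147 − 3.11 = 143.9 mg/L, so the substrate removal rate is 2680 × 143.9/1000 = 385.6 kg bCOD/d.
Biomass synthesised: P_X = Y_obs × 385.6 = 49.17 kg VSS/d.
R_O = Q·(S₀ − S) − 1.42·P_X = 385.6 − 1.42 × 49.17 = 315.8 kg O₂/d.

R_O ≈ 316 kg O₂/d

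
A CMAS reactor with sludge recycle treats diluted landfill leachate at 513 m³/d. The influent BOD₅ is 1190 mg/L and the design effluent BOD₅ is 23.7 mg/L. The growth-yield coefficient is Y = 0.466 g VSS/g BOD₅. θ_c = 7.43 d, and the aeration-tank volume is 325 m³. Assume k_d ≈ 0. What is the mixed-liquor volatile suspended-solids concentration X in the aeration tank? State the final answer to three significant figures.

X ≈ 6370 mg/L

Without decay, X = Y Q (S₀−S) θ_c / V = 0.466 × 513 × (1190 − 23.7) × 7.43 / 325 = 6374 mg/L.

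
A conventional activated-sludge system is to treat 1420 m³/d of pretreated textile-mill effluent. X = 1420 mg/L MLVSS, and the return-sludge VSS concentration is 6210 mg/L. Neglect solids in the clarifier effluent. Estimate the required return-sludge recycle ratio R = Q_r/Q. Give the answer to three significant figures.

Solids balance on the clarifier gives (1+R)X = R·X_r, so R = X/(X_r − X) = 1420 / (6210 − 1420) = 0.2965.

R ≈ 0.296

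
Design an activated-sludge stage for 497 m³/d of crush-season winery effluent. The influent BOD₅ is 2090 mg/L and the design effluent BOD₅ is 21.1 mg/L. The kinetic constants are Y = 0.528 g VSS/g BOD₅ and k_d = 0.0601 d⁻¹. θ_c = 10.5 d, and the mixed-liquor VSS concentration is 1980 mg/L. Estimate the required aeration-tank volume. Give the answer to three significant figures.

Steady-state biomass mass balance: V·X·(1 + k_d·θ_c) = Y·Q·(S₀ − S)·θ_c, so V = 0.528 × 497 × (2090 − 21.1) × 10.5 / [1980 × (1 + 0.0601 × 10.5)] = 5.7×10^6 / 3229 = 1765 m³.

V ≈ 1770 m³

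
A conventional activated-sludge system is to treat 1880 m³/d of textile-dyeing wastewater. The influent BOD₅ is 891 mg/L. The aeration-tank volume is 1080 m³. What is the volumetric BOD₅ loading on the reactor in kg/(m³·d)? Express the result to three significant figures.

L_v ≈ 1.55 kg BOD₅/(m³·d)

Volumetric loading L_v = Q·S₀ / V = 1880 × 891 g/m³ / 1080 m³ = 1551 g/(m³·d) = 1.551 kg BOD₅/(m³·d).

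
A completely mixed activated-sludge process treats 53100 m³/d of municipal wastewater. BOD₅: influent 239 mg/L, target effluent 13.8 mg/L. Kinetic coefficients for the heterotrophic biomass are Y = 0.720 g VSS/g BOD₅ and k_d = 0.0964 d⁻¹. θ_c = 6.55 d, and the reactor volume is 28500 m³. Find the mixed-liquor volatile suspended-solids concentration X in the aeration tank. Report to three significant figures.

X ≈ 1210 mg/L

Solving the biomass balance for X: X = Y Q (S₀−S) θ_c / [V (1+k_d θ_c)] = 0.720 × 53100 × (239 − 13.8) × 6.55 / [28500 × (1 + 0.0964 × 6.55)] = 1213 mg/L.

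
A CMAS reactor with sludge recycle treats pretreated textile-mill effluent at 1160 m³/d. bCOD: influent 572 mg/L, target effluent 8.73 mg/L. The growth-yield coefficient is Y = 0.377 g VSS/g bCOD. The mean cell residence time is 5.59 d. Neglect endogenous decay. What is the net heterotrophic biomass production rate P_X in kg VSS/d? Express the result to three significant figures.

No decay correction is needed, so Y_obs = Y = 0.377.
Mass of bCOD removed per day: Q(S₀ − S) = 1160 × 563.3 g/m³ = 653.4 kg/d.
So the net sludge growth is P_X = 0.3770 × 653.4 = 246.3 kg VSS/d.

P_X ≈ 246 kg VSS/d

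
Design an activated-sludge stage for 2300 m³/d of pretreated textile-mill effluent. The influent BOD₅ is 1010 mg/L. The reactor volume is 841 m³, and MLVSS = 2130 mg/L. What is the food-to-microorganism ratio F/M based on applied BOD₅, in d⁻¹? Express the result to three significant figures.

Food-to-microorganism ratio F/M = Q S₀ / (V X) = 2300 × 1010 / (841.0 × 2130) = 1.297 d⁻¹.

F/M ≈ 1.30 d⁻¹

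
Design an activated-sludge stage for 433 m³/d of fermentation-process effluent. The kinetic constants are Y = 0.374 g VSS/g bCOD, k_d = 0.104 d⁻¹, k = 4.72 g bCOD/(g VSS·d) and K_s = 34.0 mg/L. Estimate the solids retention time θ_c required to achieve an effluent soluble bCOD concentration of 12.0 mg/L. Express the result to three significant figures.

At the target effluent, Y k S/(K_s+S) = 0.374×4.72×12.0/46.00 = 0.4605 d⁻¹.
1/θ_c = 0.4605 − 0.104 = 0.3565 d⁻¹, so θ_c = 2.805 d.

θ_c ≈ 2.80 d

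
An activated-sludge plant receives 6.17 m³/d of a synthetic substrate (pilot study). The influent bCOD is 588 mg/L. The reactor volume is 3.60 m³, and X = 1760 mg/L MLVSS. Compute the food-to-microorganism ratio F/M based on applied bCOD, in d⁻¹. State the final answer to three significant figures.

F/M = applied load / biomass = Q·S₀/(V·X) = 6.17 × 588 / (3.600 × 1760) = 0.5726 d⁻¹.

F/M ≈ 0.573 d⁻¹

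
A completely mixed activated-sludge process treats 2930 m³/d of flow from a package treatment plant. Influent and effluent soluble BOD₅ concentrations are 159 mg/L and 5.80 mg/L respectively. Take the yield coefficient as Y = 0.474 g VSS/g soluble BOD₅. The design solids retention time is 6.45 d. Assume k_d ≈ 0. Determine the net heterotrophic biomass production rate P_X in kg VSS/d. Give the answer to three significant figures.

P_X ≈ 213 kg VSS/d

No decay correction is needed, so Y_obs = Y = 0.474.
ΔS = 159 − 5.80 = 153.2 mg/L, so the substrate removal rate is 2930 × 153.2/1000 = 448.9 kg soluble BOD₅/d.
P_X = Y_obs · Q(S₀ − S) = 0.4740 × 448.9 = 212.8 kg VSS/d.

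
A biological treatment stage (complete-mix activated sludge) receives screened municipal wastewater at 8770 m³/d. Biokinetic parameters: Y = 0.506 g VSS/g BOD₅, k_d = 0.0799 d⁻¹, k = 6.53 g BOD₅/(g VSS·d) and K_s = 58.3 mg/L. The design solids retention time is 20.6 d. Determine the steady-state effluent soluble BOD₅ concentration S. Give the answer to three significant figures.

S ≈ 2.36 mg/L

Effluent substrate depends only on kinetics and SRT: S = K_s(1 + k_d θ_c) / [θ_c(Yk − k_d) − 1] = 58.3 × (1 + 0.0799 × 20.6) / [20.6 × (0.506 × 6.53 − 0.0799) − 1] = 154.3 / 65.42 = 2.358 mg/L.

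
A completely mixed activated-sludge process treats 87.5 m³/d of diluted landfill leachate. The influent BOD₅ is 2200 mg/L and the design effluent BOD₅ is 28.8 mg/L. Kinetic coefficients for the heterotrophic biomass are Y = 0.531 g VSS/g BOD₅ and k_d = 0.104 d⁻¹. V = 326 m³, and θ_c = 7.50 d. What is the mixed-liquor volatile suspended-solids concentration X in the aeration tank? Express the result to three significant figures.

Solving the biomass balance for X: X = Y Q (S₀−S) θ_c / [V (1+k_d θ_c)] = 0.531 × 87.5 × (2200 − 28.8) × 7.50 / [326 × (1 + 0.104 × 7.50)] = 1304 mg/L.

X ≈ 1300 mg/L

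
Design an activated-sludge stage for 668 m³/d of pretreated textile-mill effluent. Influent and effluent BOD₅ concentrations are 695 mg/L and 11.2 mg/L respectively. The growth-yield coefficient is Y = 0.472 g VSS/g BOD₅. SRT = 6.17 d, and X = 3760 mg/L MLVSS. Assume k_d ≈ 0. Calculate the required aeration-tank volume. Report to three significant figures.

Biomass mass balance (decay neglected): V·X = Y·Q·(S₀ − S)·θ_c, so V = 0.472 × 668 × (695 − 11.2) × 6.17 / 3760 = 353.8 m³.

V ≈ 354 m³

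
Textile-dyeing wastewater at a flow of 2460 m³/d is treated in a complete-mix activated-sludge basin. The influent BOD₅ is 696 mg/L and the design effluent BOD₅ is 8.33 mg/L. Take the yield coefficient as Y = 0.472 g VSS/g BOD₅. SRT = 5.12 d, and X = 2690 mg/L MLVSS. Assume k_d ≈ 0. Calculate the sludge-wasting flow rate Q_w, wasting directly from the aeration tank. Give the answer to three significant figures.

Q_w ≈ 297 m³/d

With k_d = 0 the design equation reduces to V = Y Q (S₀−S) θ_c / X = 0.472 × 2460 × (696 − 8.33) × 5.12 / 2690 = 1520 m³.
With mixed-liquor wasting, θ_c = V/Q_w, so Q_w = V/θ_c = 1520/5.12 = 296.8 m³/d.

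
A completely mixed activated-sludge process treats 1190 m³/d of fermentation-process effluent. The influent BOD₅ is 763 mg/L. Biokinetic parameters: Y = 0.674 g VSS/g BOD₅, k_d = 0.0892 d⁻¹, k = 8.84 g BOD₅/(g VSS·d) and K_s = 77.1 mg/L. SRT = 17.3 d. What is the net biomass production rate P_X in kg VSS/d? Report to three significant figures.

P_X ≈ 240 kg VSS/d

For a completely mixed reactor with recycle the Lawrence–McCarty relation gives S = K_s·(1 + k_d·θ_c) / [θ_c·(Y·k − k_d) − 1] = 77.1 × (1 + 0.0892 × 17.3) / [17.3 × (0.674 × 8.84 − 0.0892) − 1] = 196.1 / 100.5 = 1.950 mg/L.
Observed yield with endogenous decay: Y_obs = Y / (1 + k_d·θ_c) = 0.674 / (1 + 0.0892 × 17.3) = 0.674 / 2.543 = 0.2650 g VSS/g BOD₅.
Substrate removed = Q·(S₀ − S) = 1190 m³/d × (763 − 1.95) g/m³ = 9.06×10^5 g/d = 905.6 kg/d.
Biomass produced: P_X = Y_obs·Q·ΔS = 0.2650 × 905.6 ≈ 240.0 kg VSS/d.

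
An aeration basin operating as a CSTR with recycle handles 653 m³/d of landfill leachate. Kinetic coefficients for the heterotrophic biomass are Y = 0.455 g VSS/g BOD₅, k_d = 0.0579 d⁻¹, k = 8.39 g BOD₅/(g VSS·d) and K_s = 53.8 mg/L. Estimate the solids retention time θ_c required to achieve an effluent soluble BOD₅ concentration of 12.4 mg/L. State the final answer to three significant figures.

Specific growth rate at S = 12.4 mg/L: μ = YkS/(K_s+S) = 0.455·8.39·12.4/(53.8+12.4) = 0.7151 d⁻¹.
Then 1/θ_c = μ − k_d = 0.7151 − 0.0579 = 0.6572 d⁻¹, giving θ_c = 1.522 d.

θ_c ≈ 1.52 d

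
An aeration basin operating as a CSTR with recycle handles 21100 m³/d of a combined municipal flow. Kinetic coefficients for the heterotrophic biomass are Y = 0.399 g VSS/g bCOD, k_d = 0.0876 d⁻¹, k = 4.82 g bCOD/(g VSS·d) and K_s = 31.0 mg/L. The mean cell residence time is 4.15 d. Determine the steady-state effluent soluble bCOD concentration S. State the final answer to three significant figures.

S ≈ 6.39 mg/L

From the Monod/SRT balance for a CMAS, S = K_s·(1+k_d θ_c)/[θ_c·(Y k − k_d) − 1] = 31.0 × (1 + 0.0876 × 4.15) / [4.15 × (0.399 × 4.82 − 0.0876) − 1] = 42.27 / 6.618 = 6.387 mg/L.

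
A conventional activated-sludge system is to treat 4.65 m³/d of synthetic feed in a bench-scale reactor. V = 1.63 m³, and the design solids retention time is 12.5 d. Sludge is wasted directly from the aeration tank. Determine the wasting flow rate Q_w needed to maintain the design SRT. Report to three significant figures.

Q_w ≈ 0.130 m³/d

With mixed-liquor wasting, θ_c = V/Q_w, so Q_w = V/θ_c = 1.630/12.5 = 0.1304 m³/d.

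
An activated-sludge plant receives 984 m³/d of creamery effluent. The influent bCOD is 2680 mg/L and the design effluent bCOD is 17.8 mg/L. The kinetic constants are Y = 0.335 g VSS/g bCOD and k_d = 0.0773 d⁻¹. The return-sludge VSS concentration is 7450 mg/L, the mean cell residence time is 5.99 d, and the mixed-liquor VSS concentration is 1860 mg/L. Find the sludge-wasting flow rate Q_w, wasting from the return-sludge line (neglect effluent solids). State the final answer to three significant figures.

Q_w ≈ 80.5 m³/d

Rearranging the biomass balance for a CMAS with decay, V = Y·Q·ΔS·θ_c / [X·(1+k_d θ_c)] = 0.335 × 984 × (2680 − 17.8) × 5.99 / [1860 × (1 + 0.0773 × 5.99)] = 5.26×10^6 / 2721 = 1932 m³.
Wasting from the return line (neglecting effluent solids): Q_w = V·X / (θ_c·X_r) = 1932 × 1860 / (5.99 × 7450) = 80.51 m³/d.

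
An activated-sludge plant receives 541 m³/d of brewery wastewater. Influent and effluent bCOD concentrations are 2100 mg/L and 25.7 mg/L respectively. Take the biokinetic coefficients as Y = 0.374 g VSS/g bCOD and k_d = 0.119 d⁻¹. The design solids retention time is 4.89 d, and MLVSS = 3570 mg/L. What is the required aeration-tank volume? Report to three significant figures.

Steady-state biomass mass balance: V·X·(1 + k_d·θ_c) = Y·Q·(S₀ − S)·θ_c, so V = 0.374 × 541 × (2100 − 25.7) × 4.89 / [3570 × (1 + 0.119 × 4.89)] = 2.05×10^6 / 5647 = 363.4 m³.

V ≈ 363 m³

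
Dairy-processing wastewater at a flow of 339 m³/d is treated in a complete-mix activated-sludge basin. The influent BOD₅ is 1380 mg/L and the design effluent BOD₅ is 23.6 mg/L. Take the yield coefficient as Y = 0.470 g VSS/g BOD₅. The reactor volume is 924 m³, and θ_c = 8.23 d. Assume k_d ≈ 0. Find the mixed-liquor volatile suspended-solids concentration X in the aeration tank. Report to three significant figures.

X ≈ 1920 mg/L

From V·X = Y·Q·(S₀ − S)·θ_c (decay neglected): X = 0.470 × 339 × (1380 − 23.6) × 8.23 / 924 = 1925 mg/L.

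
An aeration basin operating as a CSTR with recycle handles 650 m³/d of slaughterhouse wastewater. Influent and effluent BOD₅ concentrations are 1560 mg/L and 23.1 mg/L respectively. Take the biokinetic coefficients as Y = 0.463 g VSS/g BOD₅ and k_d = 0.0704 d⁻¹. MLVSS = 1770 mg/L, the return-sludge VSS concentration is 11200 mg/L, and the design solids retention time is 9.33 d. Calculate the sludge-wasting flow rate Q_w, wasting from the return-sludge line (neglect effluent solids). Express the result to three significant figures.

Steady-state biomass mass balance: V·X·(1 + k_d·θ_c) = Y·Q·(S₀ − S)·θ_c, so V = 0.463 × 650 × (1560 − 23.1) × 9.33 / [1770 × (1 + 0.0704 × 9.33)] = 4.32×10^6 / 2933 = 1472 m³.
Wasting from the return line (neglecting effluent solids): Q_w = V·X / (θ_c·X_r) = 1472 × 1770 / (9.33 × 11200) = 24.93 m³/d.

Q_w ≈ 24.9 m³/d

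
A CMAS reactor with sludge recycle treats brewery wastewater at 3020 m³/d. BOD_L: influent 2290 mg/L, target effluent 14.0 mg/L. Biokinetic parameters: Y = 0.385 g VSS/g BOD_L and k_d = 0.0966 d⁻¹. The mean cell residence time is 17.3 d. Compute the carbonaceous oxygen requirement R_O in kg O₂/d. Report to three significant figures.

Observed yield with endogenous decay: Y_obs = Y / (1 + k_d·θ_c) = 0.385 / (1 + 0.0966 × 17.3) = 0.385 / 2.671 = 0.1441 g VSS/g BOD_L.
Q·(S₀ − S) = 3020 × (2290 − 14.0) × 10⁻³ = 6874 kg/d removed.
P_X = Y_obs·Q·(S₀ − S) = 0.1441 × 6874 = 990.7 kg VSS/d.
Carbonaceous O₂ demand = substrate oxidised − cell-mass equivalent = 6874 − 1.42 × 990.7 = 5467 kg O₂/d.

R_O ≈ 5470 kg O₂/d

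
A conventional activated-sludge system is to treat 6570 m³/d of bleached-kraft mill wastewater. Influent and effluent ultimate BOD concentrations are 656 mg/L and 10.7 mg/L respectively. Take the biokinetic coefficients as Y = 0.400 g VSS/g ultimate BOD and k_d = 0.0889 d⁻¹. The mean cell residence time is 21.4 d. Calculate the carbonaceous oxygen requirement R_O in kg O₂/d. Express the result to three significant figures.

R_O ≈ 3410 kg O₂/d

Correct the yield for decay: Y_obs = Y/(1 + k_d θ_c) = 0.400 / (1 + 0.0889 × 21.4) = 0.400 / 2.902 = 0.1378.
Q·(S₀ − S) = 6570 × (656 − 10.7) × 10⁻³ = 4240 kg/d removed.
Net sludge production P_X = 0.1378 × 4240 = 584.3 kg VSS/d.
R_O = Q·(S₀ − S) − 1.42·P_X = 4240 − 1.42 × 584.3 = 3410 kg O₂/d.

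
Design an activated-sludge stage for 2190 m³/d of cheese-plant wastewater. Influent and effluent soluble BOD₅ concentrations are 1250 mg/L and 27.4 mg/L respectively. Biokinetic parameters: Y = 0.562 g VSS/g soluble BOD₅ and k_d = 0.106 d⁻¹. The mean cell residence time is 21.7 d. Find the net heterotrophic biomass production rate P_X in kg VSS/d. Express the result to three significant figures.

P_X ≈ 456 kg VSS/d

Correct the yield for decay: Y_obs = Y/(1 + k_d θ_c) = 0.562 / (1 + 0.106 × 21.7) = 0.562 / 3.300 = 0.1703.
Mass of soluble BOD₅ removed per day: Q(S₀ − S) = 2190 × 1223 g/m³ = 2677 kg/d.
Net biomass production P_X = Y_obs × Q·(S₀ − S) = 0.1703 × 2677 = 456.0 kg VSS/d.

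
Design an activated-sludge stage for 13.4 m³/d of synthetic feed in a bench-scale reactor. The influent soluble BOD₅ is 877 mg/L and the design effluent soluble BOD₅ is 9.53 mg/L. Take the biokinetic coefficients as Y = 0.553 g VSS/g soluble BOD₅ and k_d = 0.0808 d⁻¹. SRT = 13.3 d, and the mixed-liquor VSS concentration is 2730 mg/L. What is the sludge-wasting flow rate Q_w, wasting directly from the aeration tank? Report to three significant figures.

Rearranging the biomass balance for a CMAS with decay, V = Y·Q·ΔS·θ_c / [X·(1+k_d θ_c)] = 0.553 × 13.4 × (877 − 9.53) × 13.3 / [2730 × (1 + 0.0808 × 13.3)] = 8.55×10^4 / 5664 = 15.09 m³.
For wasting at MLVSS concentration, Q_w = V/θ_c = 15.09/13.3 = 1.135 m³/d.

Q_w ≈ 1.13 m³/d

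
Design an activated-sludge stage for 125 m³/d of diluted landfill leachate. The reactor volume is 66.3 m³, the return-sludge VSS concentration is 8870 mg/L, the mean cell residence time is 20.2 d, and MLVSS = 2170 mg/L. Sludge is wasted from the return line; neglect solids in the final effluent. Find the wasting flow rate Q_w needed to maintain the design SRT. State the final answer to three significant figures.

Q_w = (V·X)/(θ_c X_r) = 66.30 × 2170 / (20.2 × 8870) = 0.8030 m³/d.

Q_w ≈ 0.803 m³/d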